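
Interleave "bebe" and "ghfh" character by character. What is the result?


Interleaving "bebe" and "ghfh":
  Position 0: 'b' from first, 'g' from second => "bg"
  Position 1: 'e' from first, 'h' from second => "eh"
  Position 2: 'b' from first, 'f' from second => "bf"
  Position 3: 'e' from first, 'h' from second => "eh"
Result: bgehbfeh

bgehbfeh


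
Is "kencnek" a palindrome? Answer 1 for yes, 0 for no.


Input: kencnek
Reversed: kencnek
  Compare pos 0 ('k') with pos 6 ('k'): match
  Compare pos 1 ('e') with pos 5 ('e'): match
  Compare pos 2 ('n') with pos 4 ('n'): match
Result: palindrome

1


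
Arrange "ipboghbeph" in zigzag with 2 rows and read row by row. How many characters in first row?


Zigzag "ipboghbeph" into 2 rows:
Placing characters:
  'i' => row 0
  'p' => row 1
  'b' => row 0
  'o' => row 1
  'g' => row 0
  'h' => row 1
  'b' => row 0
  'e' => row 1
  'p' => row 0
  'h' => row 1
Rows:
  Row 0: "ibgbp"
  Row 1: "poheh"
First row length: 5

5


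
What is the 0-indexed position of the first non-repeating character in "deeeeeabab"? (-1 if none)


Input: deeeeeabab
Character frequencies:
  'a': 2
  'b': 2
  'd': 1
  'e': 5
Scanning left to right for freq == 1:
  Position 0 ('d'): unique! => answer = 0

0


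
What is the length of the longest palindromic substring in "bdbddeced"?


Input: "bdbddeced"
Checking substrings for palindromes:
  [4:9] "deced" (len 5) => palindrome
  [0:3] "bdb" (len 3) => palindrome
  [1:4] "dbd" (len 3) => palindrome
  [5:8] "ece" (len 3) => palindrome
  [3:5] "dd" (len 2) => palindrome
Longest palindromic substring: "deced" with length 5

5


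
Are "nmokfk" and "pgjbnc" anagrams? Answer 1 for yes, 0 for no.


Strings: "nmokfk", "pgjbnc"
Sorted first:  fkkmno
Sorted second: bcgjnp
Differ at position 0: 'f' vs 'b' => not anagrams

0


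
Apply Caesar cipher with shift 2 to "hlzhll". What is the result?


Caesar cipher: shift "hlzhll" by 2
  'h' (pos 7) + 2 = pos 9 = 'j'
  'l' (pos 11) + 2 = pos 13 = 'n'
  'z' (pos 25) + 2 = pos 1 = 'b'
  'h' (pos 7) + 2 = pos 9 = 'j'
  'l' (pos 11) + 2 = pos 13 = 'n'
  'l' (pos 11) + 2 = pos 13 = 'n'
Result: jnbjnn

jnbjnn


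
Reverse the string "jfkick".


Input: jfkick
Reading characters right to left:
  Position 5: 'k'
  Position 4: 'c'
  Position 3: 'i'
  Position 2: 'k'
  Position 1: 'f'
  Position 0: 'j'
Reversed: kcikfj

kcikfj


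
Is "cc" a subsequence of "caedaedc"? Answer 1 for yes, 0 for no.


Check if "cc" is a subsequence of "caedaedc"
Greedy scan:
  Position 0 ('c'): matches sub[0] = 'c'
  Position 1 ('a'): no match needed
  Position 2 ('e'): no match needed
  Position 3 ('d'): no match needed
  Position 4 ('a'): no match needed
  Position 5 ('e'): no match needed
  Position 6 ('d'): no match needed
  Position 7 ('c'): matches sub[1] = 'c'
All 2 characters matched => is a subsequence

1


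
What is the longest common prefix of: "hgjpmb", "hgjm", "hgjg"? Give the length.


Words: hgjpmb, hgjm, hgjg
  Position 0: all 'h' => match
  Position 1: all 'g' => match
  Position 2: all 'j' => match
  Position 3: ('p', 'm', 'g') => mismatch, stop
LCP = "hgj" (length 3)

3


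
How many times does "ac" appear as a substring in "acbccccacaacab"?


Searching for "ac" in "acbccccacaacab"
Scanning each position:
  Position 0: "ac" => MATCH
  Position 1: "cb" => no
  Position 2: "bc" => no
  Position 3: "cc" => no
  Position 4: "cc" => no
  Position 5: "cc" => no
  Position 6: "ca" => no
  Position 7: "ac" => MATCH
  Position 8: "ca" => no
  Position 9: "aa" => no
  Position 10: "ac" => MATCH
  Position 11: "ca" => no
  Position 12: "ab" => no
Total occurrences: 3

3


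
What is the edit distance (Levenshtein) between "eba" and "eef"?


Computing edit distance: "eba" -> "eef"
DP table:
           e    e    f
      0    1    2    3
  e   1    0    1    2
  b   2    1    1    2
  a   3    2    2    2
Edit distance = dp[3][3] = 2

2


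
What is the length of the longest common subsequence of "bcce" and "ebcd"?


LCS of "bcce" and "ebcd"
DP table:
           e    b    c    d
      0    0    0    0    0
  b   0    0    1    1    1
  c   0    0    1    2    2
  c   0    0    1    2    2
  e   0    1    1    2    2
LCS length = dp[4][4] = 2

2


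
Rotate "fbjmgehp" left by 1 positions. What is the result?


Input: "fbjmgehp", rotate left by 1
First 1 characters: "f"
Remaining characters: "bjmgehp"
Concatenate remaining + first: "bjmgehp" + "f" = "bjmgehpf"

bjmgehpf


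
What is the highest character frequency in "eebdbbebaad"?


Input: eebdbbebaad
Character counts:
  'a': 2
  'b': 4
  'd': 2
  'e': 3
Maximum frequency: 4

4


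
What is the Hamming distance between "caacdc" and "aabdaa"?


Comparing "caacdc" and "aabdaa" position by position:
  Position 0: 'c' vs 'a' => differ
  Position 1: 'a' vs 'a' => same
  Position 2: 'a' vs 'b' => differ
  Position 3: 'c' vs 'd' => differ
  Position 4: 'd' vs 'a' => differ
  Position 5: 'c' vs 'a' => differ
Total differences (Hamming distance): 5

5


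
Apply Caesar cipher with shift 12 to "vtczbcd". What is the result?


Caesar cipher: shift "vtczbcd" by 12
  'v' (pos 21) + 12 = pos 7 = 'h'
  't' (pos 19) + 12 = pos 5 = 'f'
  'c' (pos 2) + 12 = pos 14 = 'o'
  'z' (pos 25) + 12 = pos 11 = 'l'
  'b' (pos 1) + 12 = pos 13 = 'n'
  'c' (pos 2) + 12 = pos 14 = 'o'
  'd' (pos 3) + 12 = pos 15 = 'p'
Result: hfolnop

hfolnop


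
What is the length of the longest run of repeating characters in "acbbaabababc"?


Input: "acbbaabababc"
Scanning for longest run:
  Position 1 ('c'): new char, reset run to 1
  Position 2 ('b'): new char, reset run to 1
  Position 3 ('b'): continues run of 'b', length=2
  Position 4 ('a'): new char, reset run to 1
  Position 5 ('a'): continues run of 'a', length=2
  Position 6 ('b'): new char, reset run to 1
  Position 7 ('a'): new char, reset run to 1
  Position 8 ('b'): new char, reset run to 1
  Position 9 ('a'): new char, reset run to 1
  Position 10 ('b'): new char, reset run to 1
  Position 11 ('c'): new char, reset run to 1
Longest run: 'b' with length 2

2


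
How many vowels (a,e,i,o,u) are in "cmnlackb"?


Input: cmnlackb
Checking each character:
  'c' at position 0: consonant
  'm' at position 1: consonant
  'n' at position 2: consonant
  'l' at position 3: consonant
  'a' at position 4: vowel (running total: 1)
  'c' at position 5: consonant
  'k' at position 6: consonant
  'b' at position 7: consonant
Total vowels: 1

1


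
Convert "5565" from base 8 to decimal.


Input: "5565" in base 8
Positional expansion:
  Digit '5' (value 5) x 8^3 = 2560
  Digit '5' (value 5) x 8^2 = 320
  Digit '6' (value 6) x 8^1 = 48
  Digit '5' (value 5) x 8^0 = 5
Sum = 2933

2933


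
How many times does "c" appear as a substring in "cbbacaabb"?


Searching for "c" in "cbbacaabb"
Scanning each position:
  Position 0: "c" => MATCH
  Position 1: "b" => no
  Position 2: "b" => no
  Position 3: "a" => no
  Position 4: "c" => MATCH
  Position 5: "a" => no
  Position 6: "a" => no
  Position 7: "b" => no
  Position 8: "b" => no
Total occurrences: 2

2


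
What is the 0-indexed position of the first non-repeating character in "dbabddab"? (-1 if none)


Input: dbabddab
Character frequencies:
  'a': 2
  'b': 3
  'd': 3
Scanning left to right for freq == 1:
  Position 0 ('d'): freq=3, skip
  Position 1 ('b'): freq=3, skip
  Position 2 ('a'): freq=2, skip
  Position 3 ('b'): freq=3, skip
  Position 4 ('d'): freq=3, skip
  Position 5 ('d'): freq=3, skip
  Position 6 ('a'): freq=2, skip
  Position 7 ('b'): freq=3, skip
  No unique character found => answer = -1

-1


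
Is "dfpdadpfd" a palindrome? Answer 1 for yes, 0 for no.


Input: dfpdadpfd
Reversed: dfpdadpfd
  Compare pos 0 ('d') with pos 8 ('d'): match
  Compare pos 1 ('f') with pos 7 ('f'): match
  Compare pos 2 ('p') with pos 6 ('p'): match
  Compare pos 3 ('d') with pos 5 ('d'): match
Result: palindrome

1


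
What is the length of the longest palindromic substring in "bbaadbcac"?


Input: "bbaadbcac"
Checking substrings for palindromes:
  [6:9] "cac" (len 3) => palindrome
  [0:2] "bb" (len 2) => palindrome
  [2:4] "aa" (len 2) => palindrome
Longest palindromic substring: "cac" with length 3

3


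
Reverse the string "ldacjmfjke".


Input: ldacjmfjke
Reading characters right to left:
  Position 9: 'e'
  Position 8: 'k'
  Position 7: 'j'
  Position 6: 'f'
  Position 5: 'm'
  Position 4: 'j'
  Position 3: 'c'
  Position 2: 'a'
  Position 1: 'd'
  Position 0: 'l'
Reversed: ekjfmjcadl

ekjfmjcadl


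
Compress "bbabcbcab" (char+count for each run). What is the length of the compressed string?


Input: bbabcbcab
Runs:
  'b' x 2 => "b2"
  'a' x 1 => "a1"
  'b' x 1 => "b1"
  'c' x 1 => "c1"
  'b' x 1 => "b1"
  'c' x 1 => "c1"
  'a' x 1 => "a1"
  'b' x 1 => "b1"
Compressed: "b2a1b1c1b1c1a1b1"
Compressed length: 16

16


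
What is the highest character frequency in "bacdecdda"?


Input: bacdecdda
Character counts:
  'a': 2
  'b': 1
  'c': 2
  'd': 3
  'e': 1
Maximum frequency: 3

3


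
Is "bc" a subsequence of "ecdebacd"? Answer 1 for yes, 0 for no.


Check if "bc" is a subsequence of "ecdebacd"
Greedy scan:
  Position 0 ('e'): no match needed
  Position 1 ('c'): no match needed
  Position 2 ('d'): no match needed
  Position 3 ('e'): no match needed
  Position 4 ('b'): matches sub[0] = 'b'
  Position 5 ('a'): no match needed
  Position 6 ('c'): matches sub[1] = 'c'
  Position 7 ('d'): no match needed
All 2 characters matched => is a subsequence

1


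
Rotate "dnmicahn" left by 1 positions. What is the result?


Input: "dnmicahn", rotate left by 1
First 1 characters: "d"
Remaining characters: "nmicahn"
Concatenate remaining + first: "nmicahn" + "d" = "nmicahnd"

nmicahnd


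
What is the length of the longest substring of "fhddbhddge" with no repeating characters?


Input: "fhddbhddge"
Sliding window (track last position of each char):
  Position 0 ('f'): window [0,0] length 1 -- new best
  Position 1 ('h'): window [0,1] length 2 -- new best
  Position 2 ('d'): window [0,2] length 3 -- new best
  Position 3 ('d'): repeat (last at 2), move window start to 3
  Position 3 ('d'): window [3,3] length 1
  Position 4 ('b'): window [3,4] length 2
  Position 5 ('h'): window [3,5] length 3
  Position 6 ('d'): repeat (last at 3), move window start to 4
  Position 6 ('d'): window [4,6] length 3
  Position 7 ('d'): repeat (last at 6), move window start to 7
  Position 7 ('d'): window [7,7] length 1
  Position 8 ('g'): window [7,8] length 2
  Position 9 ('e'): window [7,9] length 3
Longest substring with no repeats: "fhd" with length 3

3


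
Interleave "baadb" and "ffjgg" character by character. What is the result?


Interleaving "baadb" and "ffjgg":
  Position 0: 'b' from first, 'f' from second => "bf"
  Position 1: 'a' from first, 'f' from second => "af"
  Position 2: 'a' from first, 'j' from second => "aj"
  Position 3: 'd' from first, 'g' from second => "dg"
  Position 4: 'b' from first, 'g' from second => "bg"
Result: bfafajdgbg

bfafajdgbg


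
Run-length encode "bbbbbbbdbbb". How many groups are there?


Input: bbbbbbbdbbb
Scanning for consecutive runs:
  Group 1: 'b' x 7 (positions 0-6)
  Group 2: 'd' x 1 (positions 7-7)
  Group 3: 'b' x 3 (positions 8-10)
Total groups: 3

3


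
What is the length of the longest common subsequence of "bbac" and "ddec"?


LCS of "bbac" and "ddec"
DP table:
           d    d    e    c
      0    0    0    0    0
  b   0    0    0    0    0
  b   0    0    0    0    0
  a   0    0    0    0    0
  c   0    0    0    0    1
LCS length = dp[4][4] = 1

1


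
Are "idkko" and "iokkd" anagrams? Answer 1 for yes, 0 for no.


Strings: "idkko", "iokkd"
Sorted first:  dikko
Sorted second: dikko
Sorted forms match => anagrams

1


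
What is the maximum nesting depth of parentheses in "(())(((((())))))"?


Input: "(())(((((())))))"
Tracking depth:
  Position 0 '(': depth becomes 1
  Position 1 '(': depth becomes 2
  Position 2 ')': depth becomes 1
  Position 3 ')': depth becomes 0
  Position 4 '(': depth becomes 1
  Position 5 '(': depth becomes 2
  Position 6 '(': depth becomes 3
  Position 7 '(': depth becomes 4
  Position 8 '(': depth becomes 5
  Position 9 '(': depth becomes 6
  Position 10 ')': depth becomes 5
  Position 11 ')': depth becomes 4
  Position 12 ')': depth becomes 3
  Position 13 ')': depth becomes 2
  Position 14 ')': depth becomes 1
  Position 15 ')': depth becomes 0
Maximum depth reached: 6

6


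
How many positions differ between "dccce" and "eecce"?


Comparing "dccce" and "eecce" position by position:
  Position 0: 'd' vs 'e' => DIFFER
  Position 1: 'c' vs 'e' => DIFFER
  Position 2: 'c' vs 'c' => same
  Position 3: 'c' vs 'c' => same
  Position 4: 'e' vs 'e' => same
Positions that differ: 2

2


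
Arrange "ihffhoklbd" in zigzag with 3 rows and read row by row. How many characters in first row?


Zigzag "ihffhoklbd" into 3 rows:
Placing characters:
  'i' => row 0
  'h' => row 1
  'f' => row 2
  'f' => row 1
  'h' => row 0
  'o' => row 1
  'k' => row 2
  'l' => row 1
  'b' => row 0
  'd' => row 1
Rows:
  Row 0: "ihb"
  Row 1: "hfold"
  Row 2: "fk"
First row length: 3

3


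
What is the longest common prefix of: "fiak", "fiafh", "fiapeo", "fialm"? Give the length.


Words: fiak, fiafh, fiapeo, fialm
  Position 0: all 'f' => match
  Position 1: all 'i' => match
  Position 2: all 'a' => match
  Position 3: ('k', 'f', 'p', 'l') => mismatch, stop
LCP = "fia" (length 3)

3


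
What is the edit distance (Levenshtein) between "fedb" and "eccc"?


Computing edit distance: "fedb" -> "eccc"
DP table:
           e    c    c    c
      0    1    2    3    4
  f   1    1    2    3    4
  e   2    1    2    3    4
  d   3    2    2    3    4
  b   4    3    3    3    4
Edit distance = dp[4][4] = 4

4


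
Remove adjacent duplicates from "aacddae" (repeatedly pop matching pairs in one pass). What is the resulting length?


Input: aacddae
Stack-based adjacent duplicate removal:
  Read 'a': push. Stack: a
  Read 'a': matches stack top 'a' => pop. Stack: (empty)
  Read 'c': push. Stack: c
  Read 'd': push. Stack: cd
  Read 'd': matches stack top 'd' => pop. Stack: c
  Read 'a': push. Stack: ca
  Read 'e': push. Stack: cae
Final stack: "cae" (length 3)

3


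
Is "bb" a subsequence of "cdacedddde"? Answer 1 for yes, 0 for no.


Check if "bb" is a subsequence of "cdacedddde"
Greedy scan:
  Position 0 ('c'): no match needed
  Position 1 ('d'): no match needed
  Position 2 ('a'): no match needed
  Position 3 ('c'): no match needed
  Position 4 ('e'): no match needed
  Position 5 ('d'): no match needed
  Position 6 ('d'): no match needed
  Position 7 ('d'): no match needed
  Position 8 ('d'): no match needed
  Position 9 ('e'): no match needed
Only matched 0/2 characters => not a subsequence

0


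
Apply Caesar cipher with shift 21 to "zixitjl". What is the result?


Caesar cipher: shift "zixitjl" by 21
  'z' (pos 25) + 21 = pos 20 = 'u'
  'i' (pos 8) + 21 = pos 3 = 'd'
  'x' (pos 23) + 21 = pos 18 = 's'
  'i' (pos 8) + 21 = pos 3 = 'd'
  't' (pos 19) + 21 = pos 14 = 'o'
  'j' (pos 9) + 21 = pos 4 = 'e'
  'l' (pos 11) + 21 = pos 6 = 'g'
Result: udsdoeg

udsdoeg


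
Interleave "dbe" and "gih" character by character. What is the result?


Interleaving "dbe" and "gih":
  Position 0: 'd' from first, 'g' from second => "dg"
  Position 1: 'b' from first, 'i' from second => "bi"
  Position 2: 'e' from first, 'h' from second => "eh"
Result: dgbieh

dgbieh


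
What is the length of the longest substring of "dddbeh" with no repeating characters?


Input: "dddbeh"
Sliding window (track last position of each char):
  Position 0 ('d'): window [0,0] length 1 -- new best
  Position 1 ('d'): repeat (last at 0), move window start to 1
  Position 1 ('d'): window [1,1] length 1
  Position 2 ('d'): repeat (last at 1), move window start to 2
  Position 2 ('d'): window [2,2] length 1
  Position 3 ('b'): window [2,3] length 2 -- new best
  Position 4 ('e'): window [2,4] length 3 -- new best
  Position 5 ('h'): window [2,5] length 4 -- new best
Longest substring with no repeats: "dbeh" with length 4

4


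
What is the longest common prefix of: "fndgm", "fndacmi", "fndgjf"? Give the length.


Words: fndgm, fndacmi, fndgjf
  Position 0: all 'f' => match
  Position 1: all 'n' => match
  Position 2: all 'd' => match
  Position 3: ('g', 'a', 'g') => mismatch, stop
LCP = "fnd" (length 3)

3


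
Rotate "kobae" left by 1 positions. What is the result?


Input: "kobae", rotate left by 1
First 1 characters: "k"
Remaining characters: "obae"
Concatenate remaining + first: "obae" + "k" = "obaek"

obaek


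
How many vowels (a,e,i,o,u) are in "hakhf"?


Input: hakhf
Checking each character:
  'h' at position 0: consonant
  'a' at position 1: vowel (running total: 1)
  'k' at position 2: consonant
  'h' at position 3: consonant
  'f' at position 4: consonant
Total vowels: 1

1


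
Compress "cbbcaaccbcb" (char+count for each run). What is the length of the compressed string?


Input: cbbcaaccbcb
Runs:
  'c' x 1 => "c1"
  'b' x 2 => "b2"
  'c' x 1 => "c1"
  'a' x 2 => "a2"
  'c' x 2 => "c2"
  'b' x 1 => "b1"
  'c' x 1 => "c1"
  'b' x 1 => "b1"
Compressed: "c1b2c1a2c2b1c1b1"
Compressed length: 16

16


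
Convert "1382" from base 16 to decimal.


Input: "1382" in base 16
Positional expansion:
  Digit '1' (value 1) x 16^3 = 4096
  Digit '3' (value 3) x 16^2 = 768
  Digit '8' (value 8) x 16^1 = 128
  Digit '2' (value 2) x 16^0 = 2
Sum = 4994

4994


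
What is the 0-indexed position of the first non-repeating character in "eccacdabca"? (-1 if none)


Input: eccacdabca
Character frequencies:
  'a': 3
  'b': 1
  'c': 4
  'd': 1
  'e': 1
Scanning left to right for freq == 1:
  Position 0 ('e'): unique! => answer = 0

0


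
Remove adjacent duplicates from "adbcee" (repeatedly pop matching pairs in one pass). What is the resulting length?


Input: adbcee
Stack-based adjacent duplicate removal:
  Read 'a': push. Stack: a
  Read 'd': push. Stack: ad
  Read 'b': push. Stack: adb
  Read 'c': push. Stack: adbc
  Read 'e': push. Stack: adbce
  Read 'e': matches stack top 'e' => pop. Stack: adbc
Final stack: "adbc" (length 4)

4


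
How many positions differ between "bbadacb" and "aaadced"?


Comparing "bbadacb" and "aaadced" position by position:
  Position 0: 'b' vs 'a' => DIFFER
  Position 1: 'b' vs 'a' => DIFFER
  Position 2: 'a' vs 'a' => same
  Position 3: 'd' vs 'd' => same
  Position 4: 'a' vs 'c' => DIFFER
  Position 5: 'c' vs 'e' => DIFFER
  Position 6: 'b' vs 'd' => DIFFER
Positions that differ: 5

5


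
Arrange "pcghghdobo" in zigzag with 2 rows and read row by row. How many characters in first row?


Zigzag "pcghghdobo" into 2 rows:
Placing characters:
  'p' => row 0
  'c' => row 1
  'g' => row 0
  'h' => row 1
  'g' => row 0
  'h' => row 1
  'd' => row 0
  'o' => row 1
  'b' => row 0
  'o' => row 1
Rows:
  Row 0: "pggdb"
  Row 1: "chhoo"
First row length: 5

5


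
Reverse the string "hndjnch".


Input: hndjnch
Reading characters right to left:
  Position 6: 'h'
  Position 5: 'c'
  Position 4: 'n'
  Position 3: 'j'
  Position 2: 'd'
  Position 1: 'n'
  Position 0: 'h'
Reversed: hcnjdnh

hcnjdnh


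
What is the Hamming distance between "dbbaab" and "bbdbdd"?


Comparing "dbbaab" and "bbdbdd" position by position:
  Position 0: 'd' vs 'b' => differ
  Position 1: 'b' vs 'b' => same
  Position 2: 'b' vs 'd' => differ
  Position 3: 'a' vs 'b' => differ
  Position 4: 'a' vs 'd' => differ
  Position 5: 'b' vs 'd' => differ
Total differences (Hamming distance): 5

5


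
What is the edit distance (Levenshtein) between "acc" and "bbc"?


Computing edit distance: "acc" -> "bbc"
DP table:
           b    b    c
      0    1    2    3
  a   1    1    2    3
  c   2    2    2    2
  c   3    3    3    2
Edit distance = dp[3][3] = 2

2


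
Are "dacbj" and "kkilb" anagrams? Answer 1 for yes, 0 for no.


Strings: "dacbj", "kkilb"
Sorted first:  abcdj
Sorted second: bikkl
Differ at position 0: 'a' vs 'b' => not anagrams

0


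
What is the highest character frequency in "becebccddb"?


Input: becebccddb
Character counts:
  'b': 3
  'c': 3
  'd': 2
  'e': 2
Maximum frequency: 3

3


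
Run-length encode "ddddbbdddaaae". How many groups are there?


Input: ddddbbdddaaae
Scanning for consecutive runs:
  Group 1: 'd' x 4 (positions 0-3)
  Group 2: 'b' x 2 (positions 4-5)
  Group 3: 'd' x 3 (positions 6-8)
  Group 4: 'a' x 3 (positions 9-11)
  Group 5: 'e' x 1 (positions 12-12)
Total groups: 5

5


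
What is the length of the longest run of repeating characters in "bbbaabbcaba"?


Input: "bbbaabbcaba"
Scanning for longest run:
  Position 1 ('b'): continues run of 'b', length=2
  Position 2 ('b'): continues run of 'b', length=3
  Position 3 ('a'): new char, reset run to 1
  Position 4 ('a'): continues run of 'a', length=2
  Position 5 ('b'): new char, reset run to 1
  Position 6 ('b'): continues run of 'b', length=2
  Position 7 ('c'): new char, reset run to 1
  Position 8 ('a'): new char, reset run to 1
  Position 9 ('b'): new char, reset run to 1
  Position 10 ('a'): new char, reset run to 1
Longest run: 'b' with length 3

3


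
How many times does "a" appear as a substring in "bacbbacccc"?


Searching for "a" in "bacbbacccc"
Scanning each position:
  Position 0: "b" => no
  Position 1: "a" => MATCH
  Position 2: "c" => no
  Position 3: "b" => no
  Position 4: "b" => no
  Position 5: "a" => MATCH
  Position 6: "c" => no
  Position 7: "c" => no
  Position 8: "c" => no
  Position 9: "c" => no
Total occurrences: 2

2


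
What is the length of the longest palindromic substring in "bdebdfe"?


Input: "bdebdfe"
Checking substrings for palindromes:
  No multi-char palindromic substrings found
Longest palindromic substring: "b" with length 1

1


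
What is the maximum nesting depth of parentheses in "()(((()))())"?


Input: "()(((()))())"
Tracking depth:
  Position 0 '(': depth becomes 1
  Position 1 ')': depth becomes 0
  Position 2 '(': depth becomes 1
  Position 3 '(': depth becomes 2
  Position 4 '(': depth becomes 3
  Position 5 '(': depth becomes 4
  Position 6 ')': depth becomes 3
  Position 7 ')': depth becomes 2
  Position 8 ')': depth becomes 1
  Position 9 '(': depth becomes 2
  Position 10 ')': depth becomes 1
  Position 11 ')': depth becomes 0
Maximum depth reached: 4

4


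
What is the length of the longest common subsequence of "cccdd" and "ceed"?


LCS of "cccdd" and "ceed"
DP table:
           c    e    e    d
      0    0    0    0    0
  c   0    1    1    1    1
  c   0    1    1    1    1
  c   0    1    1    1    1
  d   0    1    1    1    2
  d   0    1    1    1    2
LCS length = dp[5][4] = 2

2


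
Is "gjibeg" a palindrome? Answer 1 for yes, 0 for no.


Input: gjibeg
Reversed: gebijg
  Compare pos 0 ('g') with pos 5 ('g'): match
  Compare pos 1 ('j') with pos 4 ('e'): MISMATCH
  Compare pos 2 ('i') with pos 3 ('b'): MISMATCH
Result: not a palindrome

0


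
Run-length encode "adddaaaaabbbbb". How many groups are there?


Input: adddaaaaabbbbb
Scanning for consecutive runs:
  Group 1: 'a' x 1 (positions 0-0)
  Group 2: 'd' x 3 (positions 1-3)
  Group 3: 'a' x 5 (positions 4-8)
  Group 4: 'b' x 5 (positions 9-13)
Total groups: 4

4


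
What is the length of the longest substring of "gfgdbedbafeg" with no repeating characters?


Input: "gfgdbedbafeg"
Sliding window (track last position of each char):
  Position 0 ('g'): window [0,0] length 1 -- new best
  Position 1 ('f'): window [0,1] length 2 -- new best
  Position 2 ('g'): repeat (last at 0), move window start to 1
  Position 2 ('g'): window [1,2] length 2
  Position 3 ('d'): window [1,3] length 3 -- new best
  Position 4 ('b'): window [1,4] length 4 -- new best
  Position 5 ('e'): window [1,5] length 5 -- new best
  Position 6 ('d'): repeat (last at 3), move window start to 4
  Position 6 ('d'): window [4,6] length 3
  Position 7 ('b'): repeat (last at 4), move window start to 5
  Position 7 ('b'): window [5,7] length 3
  Position 8 ('a'): window [5,8] length 4
  Position 9 ('f'): window [5,9] length 5
  Position 10 ('e'): repeat (last at 5), move window start to 6
  Position 10 ('e'): window [6,10] length 5
  Position 11 ('g'): window [6,11] length 6 -- new best
Longest substring with no repeats: "dbafeg" with length 6

6


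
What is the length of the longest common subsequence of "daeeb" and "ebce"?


LCS of "daeeb" and "ebce"
DP table:
           e    b    c    e
      0    0    0    0    0
  d   0    0    0    0    0
  a   0    0    0    0    0
  e   0    1    1    1    1
  e   0    1    1    1    2
  b   0    1    2    2    2
LCS length = dp[5][4] = 2

2


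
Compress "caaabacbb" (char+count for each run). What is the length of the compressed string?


Input: caaabacbb
Runs:
  'c' x 1 => "c1"
  'a' x 3 => "a3"
  'b' x 1 => "b1"
  'a' x 1 => "a1"
  'c' x 1 => "c1"
  'b' x 2 => "b2"
Compressed: "c1a3b1a1c1b2"
Compressed length: 12

12


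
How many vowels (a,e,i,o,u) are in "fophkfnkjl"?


Input: fophkfnkjl
Checking each character:
  'f' at position 0: consonant
  'o' at position 1: vowel (running total: 1)
  'p' at position 2: consonant
  'h' at position 3: consonant
  'k' at position 4: consonant
  'f' at position 5: consonant
  'n' at position 6: consonant
  'k' at position 7: consonant
  'j' at position 8: consonant
  'l' at position 9: consonant
Total vowels: 1

1


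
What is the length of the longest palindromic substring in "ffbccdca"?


Input: "ffbccdca"
Checking substrings for palindromes:
  [4:7] "cdc" (len 3) => palindrome
  [0:2] "ff" (len 2) => palindrome
  [3:5] "cc" (len 2) => palindrome
Longest palindromic substring: "cdc" with length 3

3


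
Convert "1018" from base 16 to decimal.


Input: "1018" in base 16
Positional expansion:
  Digit '1' (value 1) x 16^3 = 4096
  Digit '0' (value 0) x 16^2 = 0
  Digit '1' (value 1) x 16^1 = 16
  Digit '8' (value 8) x 16^0 = 8
Sum = 4120

4120


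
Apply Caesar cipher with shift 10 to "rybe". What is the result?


Caesar cipher: shift "rybe" by 10
  'r' (pos 17) + 10 = pos 1 = 'b'
  'y' (pos 24) + 10 = pos 8 = 'i'
  'b' (pos 1) + 10 = pos 11 = 'l'
  'e' (pos 4) + 10 = pos 14 = 'o'
Result: bilo

bilo


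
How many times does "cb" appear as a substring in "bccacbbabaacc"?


Searching for "cb" in "bccacbbabaacc"
Scanning each position:
  Position 0: "bc" => no
  Position 1: "cc" => no
  Position 2: "ca" => no
  Position 3: "ac" => no
  Position 4: "cb" => MATCH
  Position 5: "bb" => no
  Position 6: "ba" => no
  Position 7: "ab" => no
  Position 8: "ba" => no
  Position 9: "aa" => no
  Position 10: "ac" => no
  Position 11: "cc" => no
Total occurrences: 1

1


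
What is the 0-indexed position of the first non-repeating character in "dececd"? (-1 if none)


Input: dececd
Character frequencies:
  'c': 2
  'd': 2
  'e': 2
Scanning left to right for freq == 1:
  Position 0 ('d'): freq=2, skip
  Position 1 ('e'): freq=2, skip
  Position 2 ('c'): freq=2, skip
  Position 3 ('e'): freq=2, skip
  Position 4 ('c'): freq=2, skip
  Position 5 ('d'): freq=2, skip
  No unique character found => answer = -1

-1


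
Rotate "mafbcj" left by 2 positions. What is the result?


Input: "mafbcj", rotate left by 2
First 2 characters: "ma"
Remaining characters: "fbcj"
Concatenate remaining + first: "fbcj" + "ma" = "fbcjma"

fbcjma


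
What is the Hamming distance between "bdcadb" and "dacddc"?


Comparing "bdcadb" and "dacddc" position by position:
  Position 0: 'b' vs 'd' => differ
  Position 1: 'd' vs 'a' => differ
  Position 2: 'c' vs 'c' => same
  Position 3: 'a' vs 'd' => differ
  Position 4: 'd' vs 'd' => same
  Position 5: 'b' vs 'c' => differ
Total differences (Hamming distance): 4

4


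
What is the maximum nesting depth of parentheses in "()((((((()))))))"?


Input: "()((((((()))))))"
Tracking depth:
  Position 0 '(': depth becomes 1
  Position 1 ')': depth becomes 0
  Position 2 '(': depth becomes 1
  Position 3 '(': depth becomes 2
  Position 4 '(': depth becomes 3
  Position 5 '(': depth becomes 4
  Position 6 '(': depth becomes 5
  Position 7 '(': depth becomes 6
  Position 8 '(': depth becomes 7
  Position 9 ')': depth becomes 6
  Position 10 ')': depth becomes 5
  Position 11 ')': depth becomes 4
  Position 12 ')': depth becomes 3
  Position 13 ')': depth becomes 2
  Position 14 ')': depth becomes 1
  Position 15 ')': depth becomes 0
Maximum depth reached: 7

7


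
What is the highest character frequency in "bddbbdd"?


Input: bddbbdd
Character counts:
  'b': 3
  'd': 4
Maximum frequency: 4

4


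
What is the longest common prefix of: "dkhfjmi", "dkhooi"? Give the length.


Words: dkhfjmi, dkhooi
  Position 0: all 'd' => match
  Position 1: all 'k' => match
  Position 2: all 'h' => match
  Position 3: ('f', 'o') => mismatch, stop
LCP = "dkh" (length 3)

3


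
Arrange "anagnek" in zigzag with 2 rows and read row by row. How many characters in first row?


Zigzag "anagnek" into 2 rows:
Placing characters:
  'a' => row 0
  'n' => row 1
  'a' => row 0
  'g' => row 1
  'n' => row 0
  'e' => row 1
  'k' => row 0
Rows:
  Row 0: "aank"
  Row 1: "nge"
First row length: 4

4


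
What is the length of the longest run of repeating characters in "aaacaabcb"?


Input: "aaacaabcb"
Scanning for longest run:
  Position 1 ('a'): continues run of 'a', length=2
  Position 2 ('a'): continues run of 'a', length=3
  Position 3 ('c'): new char, reset run to 1
  Position 4 ('a'): new char, reset run to 1
  Position 5 ('a'): continues run of 'a', length=2
  Position 6 ('b'): new char, reset run to 1
  Position 7 ('c'): new char, reset run to 1
  Position 8 ('b'): new char, reset run to 1
Longest run: 'a' with length 3

3


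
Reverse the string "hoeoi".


Input: hoeoi
Reading characters right to left:
  Position 4: 'i'
  Position 3: 'o'
  Position 2: 'e'
  Position 1: 'o'
  Position 0: 'h'
Reversed: ioeoh

ioeoh


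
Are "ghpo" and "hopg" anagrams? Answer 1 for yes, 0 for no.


Strings: "ghpo", "hopg"
Sorted first:  ghop
Sorted second: ghop
Sorted forms match => anagrams

1


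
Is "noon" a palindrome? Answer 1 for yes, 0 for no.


Input: noon
Reversed: noon
  Compare pos 0 ('n') with pos 3 ('n'): match
  Compare pos 1 ('o') with pos 2 ('o'): match
Result: palindrome

1


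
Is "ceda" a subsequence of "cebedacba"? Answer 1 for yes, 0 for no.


Check if "ceda" is a subsequence of "cebedacba"
Greedy scan:
  Position 0 ('c'): matches sub[0] = 'c'
  Position 1 ('e'): matches sub[1] = 'e'
  Position 2 ('b'): no match needed
  Position 3 ('e'): no match needed
  Position 4 ('d'): matches sub[2] = 'd'
  Position 5 ('a'): matches sub[3] = 'a'
  Position 6 ('c'): no match needed
  Position 7 ('b'): no match needed
  Position 8 ('a'): no match needed
All 4 characters matched => is a subsequence

1


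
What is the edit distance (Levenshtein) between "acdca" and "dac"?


Computing edit distance: "acdca" -> "dac"
DP table:
           d    a    c
      0    1    2    3
  a   1    1    1    2
  c   2    2    2    1
  d   3    2    3    2
  c   4    3    3    3
  a   5    4    3    4
Edit distance = dp[5][3] = 4

4


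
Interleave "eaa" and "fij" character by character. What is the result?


Interleaving "eaa" and "fij":
  Position 0: 'e' from first, 'f' from second => "ef"
  Position 1: 'a' from first, 'i' from second => "ai"
  Position 2: 'a' from first, 'j' from second => "aj"
Result: efaiaj

efaiaj


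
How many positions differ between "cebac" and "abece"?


Comparing "cebac" and "abece" position by position:
  Position 0: 'c' vs 'a' => DIFFER
  Position 1: 'e' vs 'b' => DIFFER
  Position 2: 'b' vs 'e' => DIFFER
  Position 3: 'a' vs 'c' => DIFFER
  Position 4: 'c' vs 'e' => DIFFER
Positions that differ: 5

5


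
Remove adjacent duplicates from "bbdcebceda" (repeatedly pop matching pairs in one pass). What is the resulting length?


Input: bbdcebceda
Stack-based adjacent duplicate removal:
  Read 'b': push. Stack: b
  Read 'b': matches stack top 'b' => pop. Stack: (empty)
  Read 'd': push. Stack: d
  Read 'c': push. Stack: dc
  Read 'e': push. Stack: dce
  Read 'b': push. Stack: dceb
  Read 'c': push. Stack: dcebc
  Read 'e': push. Stack: dcebce
  Read 'd': push. Stack: dcebced
  Read 'a': push. Stack: dcebceda
Final stack: "dcebceda" (length 8)

8


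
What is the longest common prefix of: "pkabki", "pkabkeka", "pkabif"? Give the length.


Words: pkabki, pkabkeka, pkabif
  Position 0: all 'p' => match
  Position 1: all 'k' => match
  Position 2: all 'a' => match
  Position 3: all 'b' => match
  Position 4: ('k', 'k', 'i') => mismatch, stop
LCP = "pkab" (length 4)

4


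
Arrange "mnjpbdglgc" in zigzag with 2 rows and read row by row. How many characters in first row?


Zigzag "mnjpbdglgc" into 2 rows:
Placing characters:
  'm' => row 0
  'n' => row 1
  'j' => row 0
  'p' => row 1
  'b' => row 0
  'd' => row 1
  'g' => row 0
  'l' => row 1
  'g' => row 0
  'c' => row 1
Rows:
  Row 0: "mjbgg"
  Row 1: "npdlc"
First row length: 5

5


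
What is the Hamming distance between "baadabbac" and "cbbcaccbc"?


Comparing "baadabbac" and "cbbcaccbc" position by position:
  Position 0: 'b' vs 'c' => differ
  Position 1: 'a' vs 'b' => differ
  Position 2: 'a' vs 'b' => differ
  Position 3: 'd' vs 'c' => differ
  Position 4: 'a' vs 'a' => same
  Position 5: 'b' vs 'c' => differ
  Position 6: 'b' vs 'c' => differ
  Position 7: 'a' vs 'b' => differ
  Position 8: 'c' vs 'c' => same
Total differences (Hamming distance): 7

7


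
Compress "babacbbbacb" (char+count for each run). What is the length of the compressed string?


Input: babacbbbacb
Runs:
  'b' x 1 => "b1"
  'a' x 1 => "a1"
  'b' x 1 => "b1"
  'a' x 1 => "a1"
  'c' x 1 => "c1"
  'b' x 3 => "b3"
  'a' x 1 => "a1"
  'c' x 1 => "c1"
  'b' x 1 => "b1"
Compressed: "b1a1b1a1c1b3a1c1b1"
Compressed length: 18

18


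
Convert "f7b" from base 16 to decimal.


Input: "f7b" in base 16
Positional expansion:
  Digit 'f' (value 15) x 16^2 = 3840
  Digit '7' (value 7) x 16^1 = 112
  Digit 'b' (value 11) x 16^0 = 11
Sum = 3963

3963


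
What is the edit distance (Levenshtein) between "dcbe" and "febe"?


Computing edit distance: "dcbe" -> "febe"
DP table:
           f    e    b    e
      0    1    2    3    4
  d   1    1    2    3    4
  c   2    2    2    3    4
  b   3    3    3    2    3
  e   4    4    3    3    2
Edit distance = dp[4][4] = 2

2


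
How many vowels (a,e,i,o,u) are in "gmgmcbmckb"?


Input: gmgmcbmckb
Checking each character:
  'g' at position 0: consonant
  'm' at position 1: consonant
  'g' at position 2: consonant
  'm' at position 3: consonant
  'c' at position 4: consonant
  'b' at position 5: consonant
  'm' at position 6: consonant
  'c' at position 7: consonant
  'k' at position 8: consonant
  'b' at position 9: consonant
Total vowels: 0

0


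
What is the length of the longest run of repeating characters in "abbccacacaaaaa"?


Input: "abbccacacaaaaa"
Scanning for longest run:
  Position 1 ('b'): new char, reset run to 1
  Position 2 ('b'): continues run of 'b', length=2
  Position 3 ('c'): new char, reset run to 1
  Position 4 ('c'): continues run of 'c', length=2
  Position 5 ('a'): new char, reset run to 1
  Position 6 ('c'): new char, reset run to 1
  Position 7 ('a'): new char, reset run to 1
  Position 8 ('c'): new char, reset run to 1
  Position 9 ('a'): new char, reset run to 1
  Position 10 ('a'): continues run of 'a', length=2
  Position 11 ('a'): continues run of 'a', length=3
  Position 12 ('a'): continues run of 'a', length=4
  Position 13 ('a'): continues run of 'a', length=5
Longest run: 'a' with length 5

5


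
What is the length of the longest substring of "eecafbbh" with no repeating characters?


Input: "eecafbbh"
Sliding window (track last position of each char):
  Position 0 ('e'): window [0,0] length 1 -- new best
  Position 1 ('e'): repeat (last at 0), move window start to 1
  Position 1 ('e'): window [1,1] length 1
  Position 2 ('c'): window [1,2] length 2 -- new best
  Position 3 ('a'): window [1,3] length 3 -- new best
  Position 4 ('f'): window [1,4] length 4 -- new best
  Position 5 ('b'): window [1,5] length 5 -- new best
  Position 6 ('b'): repeat (last at 5), move window start to 6
  Position 6 ('b'): window [6,6] length 1
  Position 7 ('h'): window [6,7] length 2
Longest substring with no repeats: "ecafb" with length 5

5


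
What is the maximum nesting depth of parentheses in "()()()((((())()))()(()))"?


Input: "()()()((((())()))()(()))"
Tracking depth:
  Position 0 '(': depth becomes 1
  Position 1 ')': depth becomes 0
  Position 2 '(': depth becomes 1
  Position 3 ')': depth becomes 0
  Position 4 '(': depth becomes 1
  Position 5 ')': depth becomes 0
  Position 6 '(': depth becomes 1
  Position 7 '(': depth becomes 2
  Position 8 '(': depth becomes 3
  Position 9 '(': depth becomes 4
  Position 10 '(': depth becomes 5
  Position 11 ')': depth becomes 4
  Position 12 ')': depth becomes 3
  Position 13 '(': depth becomes 4
  Position 14 ')': depth becomes 3
  Position 15 ')': depth becomes 2
  Position 16 ')': depth becomes 1
  Position 17 '(': depth becomes 2
  Position 18 ')': depth becomes 1
  Position 19 '(': depth becomes 2
  Position 20 '(': depth becomes 3
  Position 21 ')': depth becomes 2
  Position 22 ')': depth becomes 1
  Position 23 ')': depth becomes 0
Maximum depth reached: 5

5


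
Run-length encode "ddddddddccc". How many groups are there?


Input: ddddddddccc
Scanning for consecutive runs:
  Group 1: 'd' x 8 (positions 0-7)
  Group 2: 'c' x 3 (positions 8-10)
Total groups: 2

2


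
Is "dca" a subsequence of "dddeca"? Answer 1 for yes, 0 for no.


Check if "dca" is a subsequence of "dddeca"
Greedy scan:
  Position 0 ('d'): matches sub[0] = 'd'
  Position 1 ('d'): no match needed
  Position 2 ('d'): no match needed
  Position 3 ('e'): no match needed
  Position 4 ('c'): matches sub[1] = 'c'
  Position 5 ('a'): matches sub[2] = 'a'
All 3 characters matched => is a subsequence

1


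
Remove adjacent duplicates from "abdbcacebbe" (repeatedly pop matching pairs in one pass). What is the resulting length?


Input: abdbcacebbe
Stack-based adjacent duplicate removal:
  Read 'a': push. Stack: a
  Read 'b': push. Stack: ab
  Read 'd': push. Stack: abd
  Read 'b': push. Stack: abdb
  Read 'c': push. Stack: abdbc
  Read 'a': push. Stack: abdbca
  Read 'c': push. Stack: abdbcac
  Read 'e': push. Stack: abdbcace
  Read 'b': push. Stack: abdbcaceb
  Read 'b': matches stack top 'b' => pop. Stack: abdbcace
  Read 'e': matches stack top 'e' => pop. Stack: abdbcac
Final stack: "abdbcac" (length 7)

7


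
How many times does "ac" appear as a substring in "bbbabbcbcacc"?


Searching for "ac" in "bbbabbcbcacc"
Scanning each position:
  Position 0: "bb" => no
  Position 1: "bb" => no
  Position 2: "ba" => no
  Position 3: "ab" => no
  Position 4: "bb" => no
  Position 5: "bc" => no
  Position 6: "cb" => no
  Position 7: "bc" => no
  Position 8: "ca" => no
  Position 9: "ac" => MATCH
  Position 10: "cc" => no
Total occurrences: 1

1


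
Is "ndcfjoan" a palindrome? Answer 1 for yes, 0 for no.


Input: ndcfjoan
Reversed: naojfcdn
  Compare pos 0 ('n') with pos 7 ('n'): match
  Compare pos 1 ('d') with pos 6 ('a'): MISMATCH
  Compare pos 2 ('c') with pos 5 ('o'): MISMATCH
  Compare pos 3 ('f') with pos 4 ('j'): MISMATCH
Result: not a palindrome

0


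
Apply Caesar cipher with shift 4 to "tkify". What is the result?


Caesar cipher: shift "tkify" by 4
  't' (pos 19) + 4 = pos 23 = 'x'
  'k' (pos 10) + 4 = pos 14 = 'o'
  'i' (pos 8) + 4 = pos 12 = 'm'
  'f' (pos 5) + 4 = pos 9 = 'j'
  'y' (pos 24) + 4 = pos 2 = 'c'
Result: xomjc

xomjc


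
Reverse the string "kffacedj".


Input: kffacedj
Reading characters right to left:
  Position 7: 'j'
  Position 6: 'd'
  Position 5: 'e'
  Position 4: 'c'
  Position 3: 'a'
  Position 2: 'f'
  Position 1: 'f'
  Position 0: 'k'
Reversed: jdecaffk

jdecaffk
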